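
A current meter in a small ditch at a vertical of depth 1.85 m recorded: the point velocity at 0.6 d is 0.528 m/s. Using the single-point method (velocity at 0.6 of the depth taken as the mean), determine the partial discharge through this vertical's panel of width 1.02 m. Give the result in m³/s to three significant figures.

v̄ = v₀.₆ = 0.528 m/s
q = v̄ × d × w = 0.5280 × 1.85 × 1.02 = 0.9963 m³/s

0.996 m³/s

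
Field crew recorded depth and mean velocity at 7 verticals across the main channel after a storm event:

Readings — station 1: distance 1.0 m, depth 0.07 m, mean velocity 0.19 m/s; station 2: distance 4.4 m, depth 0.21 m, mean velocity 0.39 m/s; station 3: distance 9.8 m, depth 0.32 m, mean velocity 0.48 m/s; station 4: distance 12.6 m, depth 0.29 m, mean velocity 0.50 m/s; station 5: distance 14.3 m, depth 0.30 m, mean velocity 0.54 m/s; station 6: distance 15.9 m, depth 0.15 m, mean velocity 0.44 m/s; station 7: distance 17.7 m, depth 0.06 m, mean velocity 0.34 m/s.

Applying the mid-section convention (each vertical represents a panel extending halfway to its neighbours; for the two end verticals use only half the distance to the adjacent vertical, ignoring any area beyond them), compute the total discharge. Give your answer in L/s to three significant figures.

1740 L/s

w_1 = (4.4 − 1.0)/2 = 1.7 m; q_1 = 0.19 × 0.07 × 1.7 = 0.02261 m³/s
w_2 = (9.8 − 1.0)/2 = 4.4 m; q_2 = 0.39 × 0.21 × 4.4 = 0.3604 m³/s
w_3 = (12.6 − 4.4)/2 = 4.1 m; q_3 = 0.48 × 0.32 × 4.1 = 0.6298 m³/s
w_4 = (14.3 − 9.8)/2 = 2.25 m; q_4 = 0.50 × 0.29 × 2.25 = 0.3263 m³/s
w_5 = (15.9 − 12.6)/2 = 1.65 m; q_5 = 0.54 × 0.30 × 1.65 = 0.2673 m³/s
w_6 = (17.7 − 14.3)/2 = 1.7 m; q_6 = 0.44 × 0.15 × 1.7 = 0.1122 m³/s
w_7 = (17.7 − 15.9)/2 = 0.9 m; q_7 = 0.34 × 0.06 × 0.9 = 0.01836 m³/s
Q = Σ qᵢ = 1.737 m³/s
= 1.737 × 1000 = 1737 L/s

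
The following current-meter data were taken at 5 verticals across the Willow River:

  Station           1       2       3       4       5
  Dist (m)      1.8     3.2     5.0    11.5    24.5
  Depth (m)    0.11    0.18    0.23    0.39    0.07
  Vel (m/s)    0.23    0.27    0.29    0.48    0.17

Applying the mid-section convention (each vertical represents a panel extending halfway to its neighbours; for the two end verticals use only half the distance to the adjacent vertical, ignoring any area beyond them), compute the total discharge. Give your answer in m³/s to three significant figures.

2.27 m³/s

w_1 = (3.2 − 1.8)/2 = 0.7 m; q_1 = 0.23 × 0.11 × 0.7 = 0.01771 m³/s
w_2 = (5.0 − 1.8)/2 = 1.6 m; q_2 = 0.27 × 0.18 × 1.6 = 0.07776 m³/s
w_3 = (11.5 − 3.2)/2 = 4.15 m; q_3 = 0.29 × 0.23 × 4.15 = 0.2768 m³/s
w_4 = (24.5 − 5.0)/2 = 9.75 m; q_4 = 0.48 × 0.39 × 9.75 = 1.825 m³/s
w_5 = (24.5 − 11.5)/2 = 6.5 m; q_5 = 0.17 × 0.07 × 6.5 = 0.07735 m³/s
Q = Σ qᵢ = 2.275 m³/s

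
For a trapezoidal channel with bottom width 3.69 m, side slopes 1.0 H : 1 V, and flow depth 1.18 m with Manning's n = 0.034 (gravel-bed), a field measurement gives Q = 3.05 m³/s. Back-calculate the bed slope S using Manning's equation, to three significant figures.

A = (b + z·y)·y = (3.69 + 1.0×1.18)×1.18 = 5.747 m²
P = b + 2y√(1+z²) = 3.69 + 2×1.18×√(1+1.0²) = 7.028 m
R = A/P = 5.747/7.028 = 0.8177 m
S = (Q·n / (1·A·R^(2/3)))² = (3.05×0.034 / (1×5.747×0.8745))² = 0.0004259

0.000426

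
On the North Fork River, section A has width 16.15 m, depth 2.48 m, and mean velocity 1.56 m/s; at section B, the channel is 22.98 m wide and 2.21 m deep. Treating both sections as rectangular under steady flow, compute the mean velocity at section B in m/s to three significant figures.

Q = A₁V₁ = (16.15×2.48) × 1.56 = 62.48 m³/s
A₂ = 22.98 × 2.21 = 50.79 m²
V₂ = Q/A₂ = 62.48/50.79 = 1.230 m/s

1.23 m/s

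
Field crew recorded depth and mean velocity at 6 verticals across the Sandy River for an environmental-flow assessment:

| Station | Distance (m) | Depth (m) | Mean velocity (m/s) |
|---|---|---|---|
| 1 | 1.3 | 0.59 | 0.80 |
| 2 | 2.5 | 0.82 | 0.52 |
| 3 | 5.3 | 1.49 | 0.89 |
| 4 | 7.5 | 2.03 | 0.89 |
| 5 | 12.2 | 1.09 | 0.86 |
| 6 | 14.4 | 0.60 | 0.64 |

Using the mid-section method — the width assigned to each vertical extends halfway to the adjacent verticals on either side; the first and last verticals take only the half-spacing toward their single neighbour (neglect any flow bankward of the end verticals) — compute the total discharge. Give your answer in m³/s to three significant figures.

w_1 = (2.5 − 1.3)/2 = 0.6 m; q_1 = 0.80 × 0.59 × 0.6 = 0.2832 m³/s
w_2 = (5.3 − 1.3)/2 = 2 m; q_2 = 0.52 × 0.82 × 2 = 0.8528 m³/s
w_3 = (7.5 − 2.5)/2 = 2.5 m; q_3 = 0.89 × 1.49 × 2.5 = 3.315 m³/s
w_4 = (12.2 − 5.3)/2 = 3.45 m; q_4 = 0.89 × 2.03 × 3.45 = 6.233 m³/s
w_5 = (14.4 − 7.5)/2 = 3.45 m; q_5 = 0.86 × 1.09 × 3.45 = 3.234 m³/s
w_6 = (14.4 − 12.2)/2 = 1.1 m; q_6 = 0.64 × 0.60 × 1.1 = 0.4224 m³/s
Q = Σ qᵢ = 14.34 m³/s

14.3 m³/s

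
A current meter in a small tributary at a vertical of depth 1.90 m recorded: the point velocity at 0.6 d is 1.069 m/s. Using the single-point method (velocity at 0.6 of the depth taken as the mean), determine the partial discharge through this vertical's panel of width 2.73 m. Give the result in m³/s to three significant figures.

5.54 m³/s

v̄ = v₀.₆ = 1.069 m/s
q = v̄ × d × w = 1.069 × 1.90 × 2.73 = 5.545 m³/s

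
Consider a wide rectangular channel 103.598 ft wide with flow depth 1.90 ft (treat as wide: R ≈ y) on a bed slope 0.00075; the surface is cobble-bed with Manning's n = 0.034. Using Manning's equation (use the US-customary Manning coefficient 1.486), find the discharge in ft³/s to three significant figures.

A = b·y = 103.598 × 1.90 = 196.8 ft²
Wide channel: R ≈ y = 1.90 ft
Q = (1.486/n)·A·R^(2/3)·S^(1/2) = (1.486/0.034) × 196.8 × 1.900^(2/3) × 0.00075^(1/2) = 361.4 ft³/s

361 ft³/s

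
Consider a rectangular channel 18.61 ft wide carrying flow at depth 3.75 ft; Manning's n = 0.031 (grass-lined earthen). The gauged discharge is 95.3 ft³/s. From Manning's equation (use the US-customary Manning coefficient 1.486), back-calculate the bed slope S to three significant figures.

A = b·y = 18.61 × 3.75 = 69.79 ft²
P = b + 2y = 18.61 + 2×3.75 = 26.11 ft
R = A/P = 69.79/26.11 = 2.673 ft
S = (Q·n / (1.486·A·R^(2/3)))² = (95.3×0.031 / (1.486×69.79×1.926))² = 0.0002188

0.000219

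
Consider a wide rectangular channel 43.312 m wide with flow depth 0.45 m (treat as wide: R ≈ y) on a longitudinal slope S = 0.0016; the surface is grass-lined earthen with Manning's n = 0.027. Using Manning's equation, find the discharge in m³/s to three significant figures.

A = b·y = 43.312 × 0.45 = 19.49 m²
Wide channel: R ≈ y = 0.45 m
Q = (1/n)·A·R^(2/3)·S^(1/2) = (1/0.027) × 19.49 × 0.4500^(2/3) × 0.0016^(1/2) = 16.96 m³/s

17.0 m³/s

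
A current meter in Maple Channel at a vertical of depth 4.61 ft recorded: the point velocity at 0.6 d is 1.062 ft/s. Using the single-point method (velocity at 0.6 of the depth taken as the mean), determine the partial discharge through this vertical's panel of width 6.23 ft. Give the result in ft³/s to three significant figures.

v̄ = v₀.₆ = 1.062 ft/s
q = v̄ × d × w = 1.062 × 4.61 × 6.23 = 30.50 ft³/s

30.5 ft³/s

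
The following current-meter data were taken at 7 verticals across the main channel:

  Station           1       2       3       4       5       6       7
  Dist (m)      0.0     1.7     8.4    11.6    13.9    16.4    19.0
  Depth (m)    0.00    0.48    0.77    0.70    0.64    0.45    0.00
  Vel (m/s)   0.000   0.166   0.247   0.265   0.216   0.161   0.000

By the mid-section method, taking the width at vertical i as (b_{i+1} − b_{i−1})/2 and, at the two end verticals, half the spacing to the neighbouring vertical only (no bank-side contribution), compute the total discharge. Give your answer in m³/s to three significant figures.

2.30 m³/s

w_2 = (8.4 − 0.0)/2 = 4.2 m; q_2 = 0.166 × 0.48 × 4.2 = 0.3347 m³/s
w_3 = (11.6 − 1.7)/2 = 4.95 m; q_3 = 0.247 × 0.77 × 4.95 = 0.9414 m³/s
w_4 = (13.9 − 8.4)/2 = 2.75 m; q_4 = 0.265 × 0.70 × 2.75 = 0.5101 m³/s
w_5 = (16.4 − 11.6)/2 = 2.4 m; q_5 = 0.216 × 0.64 × 2.4 = 0.3318 m³/s
w_6 = (19.0 − 13.9)/2 = 2.55 m; q_6 = 0.161 × 0.45 × 2.55 = 0.1847 m³/s
Stations 1, 7 contribute zero (depth or velocity is 0).
Q = Σ qᵢ = 2.303 m³/s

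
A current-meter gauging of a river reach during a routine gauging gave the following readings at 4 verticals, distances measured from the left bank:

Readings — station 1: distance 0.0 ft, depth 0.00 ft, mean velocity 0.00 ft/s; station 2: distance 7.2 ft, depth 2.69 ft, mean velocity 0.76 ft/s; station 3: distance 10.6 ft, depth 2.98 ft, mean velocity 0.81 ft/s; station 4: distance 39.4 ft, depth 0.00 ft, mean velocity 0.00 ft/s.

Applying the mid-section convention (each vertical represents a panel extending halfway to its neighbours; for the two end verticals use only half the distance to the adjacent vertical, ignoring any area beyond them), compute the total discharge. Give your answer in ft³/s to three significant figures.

49.7 ft³/s

w_2 = (10.6 − 0.0)/2 = 5.3 ft; q_2 = 0.76 × 2.69 × 5.3 = 10.84 ft³/s
w_3 = (39.4 − 7.2)/2 = 16.1 ft; q_3 = 0.81 × 2.98 × 16.1 = 38.86 ft³/s
Stations 1, 4 contribute zero (depth or velocity is 0).
Q = Σ qᵢ = 49.70 ft³/s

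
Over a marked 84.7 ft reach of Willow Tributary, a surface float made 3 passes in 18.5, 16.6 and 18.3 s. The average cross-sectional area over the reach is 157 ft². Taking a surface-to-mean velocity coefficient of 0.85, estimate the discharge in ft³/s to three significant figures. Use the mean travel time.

635 ft³/s

t̄ = (18.5 + 16.6 + 18.3) / 3 = 17.8 s
v_surface = L / t̄ = 84.7 / 17.8 = 4.758 ft/s
v_mean = 0.85 × 4.758 = 4.045 ft/s
Q = A × v_mean = 157 × 4.045 = 635.0 ft³/s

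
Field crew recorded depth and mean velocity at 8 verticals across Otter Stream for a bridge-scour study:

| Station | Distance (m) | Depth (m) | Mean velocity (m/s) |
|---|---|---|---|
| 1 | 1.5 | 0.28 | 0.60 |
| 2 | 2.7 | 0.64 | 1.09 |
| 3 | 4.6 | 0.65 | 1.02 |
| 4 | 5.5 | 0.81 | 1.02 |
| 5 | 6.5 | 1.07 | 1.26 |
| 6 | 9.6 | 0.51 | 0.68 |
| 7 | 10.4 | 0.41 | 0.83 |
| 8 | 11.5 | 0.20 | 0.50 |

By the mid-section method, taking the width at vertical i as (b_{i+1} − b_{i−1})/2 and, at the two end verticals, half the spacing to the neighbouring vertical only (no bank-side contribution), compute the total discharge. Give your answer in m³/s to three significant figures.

6.71 m³/s

w_1 = (2.7 − 1.5)/2 = 0.6 m; q_1 = 0.60 × 0.28 × 0.6 = 0.1008 m³/s
w_2 = (4.6 − 1.5)/2 = 1.55 m; q_2 = 1.09 × 0.64 × 1.55 = 1.081 m³/s
w_3 = (5.5 − 2.7)/2 = 1.4 m; q_3 = 1.02 × 0.65 × 1.4 = 0.9282 m³/s
w_4 = (6.5 − 4.6)/2 = 0.95 m; q_4 = 1.02 × 0.81 × 0.95 = 0.7849 m³/s
w_5 = (9.6 − 5.5)/2 = 2.05 m; q_5 = 1.26 × 1.07 × 2.05 = 2.764 m³/s
w_6 = (10.4 − 6.5)/2 = 1.95 m; q_6 = 0.68 × 0.51 × 1.95 = 0.6763 m³/s
w_7 = (11.5 − 9.6)/2 = 0.95 m; q_7 = 0.83 × 0.41 × 0.95 = 0.3233 m³/s
w_8 = (11.5 − 10.4)/2 = 0.55 m; q_8 = 0.50 × 0.20 × 0.55 = 0.05500 m³/s
Q = Σ qᵢ = 6.714 m³/s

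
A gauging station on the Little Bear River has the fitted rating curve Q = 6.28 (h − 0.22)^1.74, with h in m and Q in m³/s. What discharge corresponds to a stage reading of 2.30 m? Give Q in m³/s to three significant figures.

Q = 6.28 × (2.30 − 0.22)^1.74 = 6.28 × 2.08^1.74 = 22.46 m³/s

22.5 m³/s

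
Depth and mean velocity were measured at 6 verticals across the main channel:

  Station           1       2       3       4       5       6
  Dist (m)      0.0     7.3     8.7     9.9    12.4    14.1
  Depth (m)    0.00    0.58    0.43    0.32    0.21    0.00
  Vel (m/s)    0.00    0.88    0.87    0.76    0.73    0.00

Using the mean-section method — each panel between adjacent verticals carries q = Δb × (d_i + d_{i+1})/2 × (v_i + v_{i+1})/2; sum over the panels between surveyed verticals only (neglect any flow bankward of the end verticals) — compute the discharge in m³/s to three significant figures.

2.48 m³/s

Panel 1-2: Δb = 7.3 m, d̄ = (0.00+0.58)/2 = 0.29, v̄ = (0.00+0.88)/2 = 0.44 → q = 7.3×0.29×0.44 = 0.9315 m³/s
Panel 2-3: Δb = 1.4 m, d̄ = (0.58+0.43)/2 = 0.505, v̄ = (0.88+0.87)/2 = 0.875 → q = 1.4×0.505×0.875 = 0.6186 m³/s
Panel 3-4: Δb = 1.2 m, d̄ = (0.43+0.32)/2 = 0.375, v̄ = (0.87+0.76)/2 = 0.815 → q = 1.2×0.375×0.815 = 0.3668 m³/s
Panel 4-5: Δb = 2.5 m, d̄ = (0.32+0.21)/2 = 0.265, v̄ = (0.76+0.73)/2 = 0.745 → q = 2.5×0.265×0.745 = 0.4936 m³/s
Panel 5-6: Δb = 1.7 m, d̄ = (0.21+0.00)/2 = 0.105, v̄ = (0.73+0.00)/2 = 0.365 → q = 1.7×0.105×0.365 = 0.06515 m³/s
Q = Σ q = 2.476 m³/s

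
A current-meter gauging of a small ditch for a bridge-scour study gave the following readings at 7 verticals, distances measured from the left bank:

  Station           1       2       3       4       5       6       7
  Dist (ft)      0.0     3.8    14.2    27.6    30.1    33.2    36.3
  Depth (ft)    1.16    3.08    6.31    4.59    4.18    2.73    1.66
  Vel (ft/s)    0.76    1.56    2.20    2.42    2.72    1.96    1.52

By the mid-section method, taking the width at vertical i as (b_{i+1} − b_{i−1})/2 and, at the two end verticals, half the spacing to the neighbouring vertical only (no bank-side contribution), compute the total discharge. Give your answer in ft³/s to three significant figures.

w_1 = (3.8 − 0.0)/2 = 1.9 ft; q_1 = 0.76 × 1.16 × 1.9 = 1.675 ft³/s
w_2 = (14.2 − 0.0)/2 = 7.1 ft; q_2 = 1.56 × 3.08 × 7.1 = 34.11 ft³/s
w_3 = (27.6 − 3.8)/2 = 11.9 ft; q_3 = 2.20 × 6.31 × 11.9 = 165.2 ft³/s
w_4 = (30.1 − 14.2)/2 = 7.95 ft; q_4 = 2.42 × 4.59 × 7.95 = 88.31 ft³/s
w_5 = (33.2 − 27.6)/2 = 2.8 ft; q_5 = 2.72 × 4.18 × 2.8 = 31.83 ft³/s
w_6 = (36.3 − 30.1)/2 = 3.1 ft; q_6 = 1.96 × 2.73 × 3.1 = 16.59 ft³/s
w_7 = (36.3 − 33.2)/2 = 1.55 ft; q_7 = 1.52 × 1.66 × 1.55 = 3.911 ft³/s
Q = Σ qᵢ = 341.6 ft³/s

342 ft³/s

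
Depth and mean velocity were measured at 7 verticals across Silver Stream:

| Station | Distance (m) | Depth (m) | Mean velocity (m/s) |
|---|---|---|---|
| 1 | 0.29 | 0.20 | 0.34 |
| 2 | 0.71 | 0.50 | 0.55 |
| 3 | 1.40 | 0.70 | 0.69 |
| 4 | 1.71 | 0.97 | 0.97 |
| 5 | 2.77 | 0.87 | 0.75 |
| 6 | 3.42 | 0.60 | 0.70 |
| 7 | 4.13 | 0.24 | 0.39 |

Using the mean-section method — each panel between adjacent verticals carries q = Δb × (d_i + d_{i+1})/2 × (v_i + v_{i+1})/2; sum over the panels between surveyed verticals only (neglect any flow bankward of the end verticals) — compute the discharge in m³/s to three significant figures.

Panel 1-2: Δb = 0.42 m, d̄ = (0.20+0.50)/2 = 0.35, v̄ = (0.34+0.55)/2 = 0.445 → q = 0.42×0.35×0.445 = 0.06542 m³/s
Panel 2-3: Δb = 0.69 m, d̄ = (0.50+0.70)/2 = 0.6, v̄ = (0.55+0.69)/2 = 0.62 → q = 0.69×0.6×0.62 = 0.2567 m³/s
Panel 3-4: Δb = 0.31 m, d̄ = (0.70+0.97)/2 = 0.835, v̄ = (0.69+0.97)/2 = 0.83 → q = 0.31×0.835×0.83 = 0.2148 m³/s
Panel 4-5: Δb = 1.06 m, d̄ = (0.97+0.87)/2 = 0.92, v̄ = (0.97+0.75)/2 = 0.86 → q = 1.06×0.92×0.86 = 0.8387 m³/s
Panel 5-6: Δb = 0.65 m, d̄ = (0.87+0.60)/2 = 0.735, v̄ = (0.75+0.70)/2 = 0.725 → q = 0.65×0.735×0.725 = 0.3464 m³/s
Panel 6-7: Δb = 0.71 m, d̄ = (0.60+0.24)/2 = 0.42, v̄ = (0.70+0.39)/2 = 0.545 → q = 0.71×0.42×0.545 = 0.1625 m³/s
Q = Σ q = 1.885 m³/s

1.88 m³/s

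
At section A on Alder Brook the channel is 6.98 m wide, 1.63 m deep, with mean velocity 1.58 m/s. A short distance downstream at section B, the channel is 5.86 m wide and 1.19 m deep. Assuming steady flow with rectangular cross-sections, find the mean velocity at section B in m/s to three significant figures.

2.58 m/s

Q = A₁V₁ = (6.98×1.63) × 1.58 = 17.98 m³/s
A₂ = 5.86 × 1.19 = 6.973 m²
V₂ = Q/A₂ = 17.98/6.973 = 2.578 m/s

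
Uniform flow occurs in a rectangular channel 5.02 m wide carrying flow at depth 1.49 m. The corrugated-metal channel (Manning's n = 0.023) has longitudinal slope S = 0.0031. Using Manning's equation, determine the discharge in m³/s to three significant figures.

17.3 m³/s

A = b·y = 5.02 × 1.49 = 7.480 m²
P = b + 2y = 5.02 + 2×1.49 = 8.000 m
R = A/P = 7.480/8.000 = 0.9350 m
Q = (1/n)·A·R^(2/3)·S^(1/2) = (1/0.023) × 7.480 × 0.9350^(2/3) × 0.0031^(1/2) = 17.31 m³/s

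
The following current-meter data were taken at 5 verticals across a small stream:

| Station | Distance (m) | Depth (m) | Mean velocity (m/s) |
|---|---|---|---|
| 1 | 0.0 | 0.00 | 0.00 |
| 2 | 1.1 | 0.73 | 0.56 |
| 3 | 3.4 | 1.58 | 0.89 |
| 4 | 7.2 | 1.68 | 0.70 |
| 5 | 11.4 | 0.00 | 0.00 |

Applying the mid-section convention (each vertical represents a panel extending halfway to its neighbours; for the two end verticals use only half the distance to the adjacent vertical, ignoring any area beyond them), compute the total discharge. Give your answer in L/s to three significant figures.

9690 L/s

w_2 = (3.4 − 0.0)/2 = 1.7 m; q_2 = 0.56 × 0.73 × 1.7 = 0.6950 m³/s
w_3 = (7.2 − 1.1)/2 = 3.05 m; q_3 = 0.89 × 1.58 × 3.05 = 4.289 m³/s
w_4 = (11.4 − 3.4)/2 = 4 m; q_4 = 0.70 × 1.68 × 4 = 4.704 m³/s
Stations 1, 5 contribute zero (depth or velocity is 0).
Q = Σ qᵢ = 9.688 m³/s
= 9.688 × 1000 = 9688 L/s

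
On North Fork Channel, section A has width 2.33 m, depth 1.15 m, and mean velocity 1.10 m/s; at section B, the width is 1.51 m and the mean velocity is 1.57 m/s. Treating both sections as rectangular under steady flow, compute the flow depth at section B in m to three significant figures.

1.24 m

Q = A₁V₁ = (2.33×1.15) × 1.10 = 2.947 m³/s
d₂ = Q/(b₂ V₂) = 2.947/(1.51×1.57) = 1.243 m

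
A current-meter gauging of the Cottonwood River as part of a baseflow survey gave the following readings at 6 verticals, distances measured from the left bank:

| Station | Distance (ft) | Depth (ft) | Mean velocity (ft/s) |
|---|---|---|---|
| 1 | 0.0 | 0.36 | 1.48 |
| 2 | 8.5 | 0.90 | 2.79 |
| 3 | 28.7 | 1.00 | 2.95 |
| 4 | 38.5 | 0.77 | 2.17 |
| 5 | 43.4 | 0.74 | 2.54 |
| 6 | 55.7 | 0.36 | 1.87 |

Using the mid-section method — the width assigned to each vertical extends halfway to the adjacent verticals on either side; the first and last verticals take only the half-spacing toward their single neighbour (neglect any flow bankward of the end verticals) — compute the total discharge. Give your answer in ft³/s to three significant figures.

115 ft³/s

w_1 = (8.5 − 0.0)/2 = 4.25 ft; q_1 = 1.48 × 0.36 × 4.25 = 2.264 ft³/s
w_2 = (28.7 − 0.0)/2 = 14.35 ft; q_2 = 2.79 × 0.90 × 14.35 = 36.03 ft³/s
w_3 = (38.5 − 8.5)/2 = 15 ft; q_3 = 2.95 × 1.00 × 15 = 44.25 ft³/s
w_4 = (43.4 − 28.7)/2 = 7.35 ft; q_4 = 2.17 × 0.77 × 7.35 = 12.28 ft³/s
w_5 = (55.7 − 38.5)/2 = 8.6 ft; q_5 = 2.54 × 0.74 × 8.6 = 16.16 ft³/s
w_6 = (55.7 − 43.4)/2 = 6.15 ft; q_6 = 1.87 × 0.36 × 6.15 = 4.140 ft³/s
Q = Σ qᵢ = 115.1 ft³/s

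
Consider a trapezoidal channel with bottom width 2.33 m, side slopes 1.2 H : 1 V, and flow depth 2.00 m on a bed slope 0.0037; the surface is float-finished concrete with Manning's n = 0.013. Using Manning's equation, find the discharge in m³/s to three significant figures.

A = (b + z·y)·y = (2.33 + 1.2×2.00)×2.00 = 9.460 m²
P = b + 2y√(1+z²) = 2.33 + 2×2.00×√(1+1.2²) = 8.578 m
R = A/P = 9.460/8.578 = 1.103 m
Q = (1/n)·A·R^(2/3)·S^(1/2) = (1/0.013) × 9.460 × 1.103^(2/3) × 0.0037^(1/2) = 47.25 m³/s

47.2 m³/s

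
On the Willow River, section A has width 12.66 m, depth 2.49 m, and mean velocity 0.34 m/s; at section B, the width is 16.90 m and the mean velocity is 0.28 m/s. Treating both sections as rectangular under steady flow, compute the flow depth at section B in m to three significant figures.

2.26 m

Q = A₁V₁ = (12.66×2.49) × 0.34 = 10.72 m³/s
d₂ = Q/(b₂ V₂) = 10.72/(16.90×0.28) = 2.265 m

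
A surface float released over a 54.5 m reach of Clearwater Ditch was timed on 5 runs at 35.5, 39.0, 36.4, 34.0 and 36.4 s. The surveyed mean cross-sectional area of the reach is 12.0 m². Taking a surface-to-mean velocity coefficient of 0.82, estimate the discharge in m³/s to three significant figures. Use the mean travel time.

14.8 m³/s

t̄ = (35.5 + 39.0 + 36.4 + 34.0 + 36.4) / 5 = 36.26 s
v_surface = L / t̄ = 54.5 / 36.26 = 1.503 m/s
v_mean = 0.82 × 1.503 = 1.232 m/s
Q = A × v_mean = 12.0 × 1.232 = 14.79 m³/s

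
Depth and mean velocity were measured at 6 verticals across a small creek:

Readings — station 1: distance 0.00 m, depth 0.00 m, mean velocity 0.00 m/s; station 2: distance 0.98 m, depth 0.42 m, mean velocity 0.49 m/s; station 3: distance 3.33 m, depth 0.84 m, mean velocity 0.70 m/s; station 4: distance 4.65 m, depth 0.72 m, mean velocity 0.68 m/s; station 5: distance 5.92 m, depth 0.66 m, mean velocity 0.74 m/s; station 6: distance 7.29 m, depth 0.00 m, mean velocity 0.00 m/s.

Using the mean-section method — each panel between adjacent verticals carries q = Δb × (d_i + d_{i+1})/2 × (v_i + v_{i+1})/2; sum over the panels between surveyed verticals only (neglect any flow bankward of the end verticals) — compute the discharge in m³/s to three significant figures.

2.43 m³/s

Panel 1-2: Δb = 0.98 m, d̄ = (0.00+0.42)/2 = 0.21, v̄ = (0.00+0.49)/2 = 0.245 → q = 0.98×0.21×0.245 = 0.05042 m³/s
Panel 2-3: Δb = 2.35 m, d̄ = (0.42+0.84)/2 = 0.63, v̄ = (0.49+0.70)/2 = 0.595 → q = 2.35×0.63×0.595 = 0.8809 m³/s
Panel 3-4: Δb = 1.32 m, d̄ = (0.84+0.72)/2 = 0.78, v̄ = (0.70+0.68)/2 = 0.69 → q = 1.32×0.78×0.69 = 0.7104 m³/s
Panel 4-5: Δb = 1.27 m, d̄ = (0.72+0.66)/2 = 0.69, v̄ = (0.68+0.74)/2 = 0.71 → q = 1.27×0.69×0.71 = 0.6222 m³/s
Panel 5-6: Δb = 1.37 m, d̄ = (0.66+0.00)/2 = 0.33, v̄ = (0.74+0.00)/2 = 0.37 → q = 1.37×0.33×0.37 = 0.1673 m³/s
Q = Σ q = 2.431 m³/s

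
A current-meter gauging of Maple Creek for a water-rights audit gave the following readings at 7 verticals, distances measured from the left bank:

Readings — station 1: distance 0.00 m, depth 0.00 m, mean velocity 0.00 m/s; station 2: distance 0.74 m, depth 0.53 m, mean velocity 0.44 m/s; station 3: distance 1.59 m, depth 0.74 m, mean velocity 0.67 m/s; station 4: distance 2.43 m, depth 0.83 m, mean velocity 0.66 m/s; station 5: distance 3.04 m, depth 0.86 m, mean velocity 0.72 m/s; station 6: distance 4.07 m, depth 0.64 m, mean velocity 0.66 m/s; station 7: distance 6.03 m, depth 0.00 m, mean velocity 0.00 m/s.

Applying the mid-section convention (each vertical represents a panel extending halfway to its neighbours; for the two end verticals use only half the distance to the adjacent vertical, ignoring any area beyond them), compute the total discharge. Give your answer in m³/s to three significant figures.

w_2 = (1.59 − 0.00)/2 = 0.795 m; q_2 = 0.44 × 0.53 × 0.795 = 0.1854 m³/s
w_3 = (2.43 − 0.74)/2 = 0.845 m; q_3 = 0.67 × 0.74 × 0.845 = 0.4190 m³/s
w_4 = (3.04 − 1.59)/2 = 0.725 m; q_4 = 0.66 × 0.83 × 0.725 = 0.3972 m³/s
w_5 = (4.07 − 2.43)/2 = 0.82 m; q_5 = 0.72 × 0.86 × 0.82 = 0.5077 m³/s
w_6 = (6.03 − 3.04)/2 = 1.495 m; q_6 = 0.66 × 0.64 × 1.495 = 0.6315 m³/s
Stations 1, 7 contribute zero (depth or velocity is 0).
Q = Σ qᵢ = 2.141 m³/s

2.14 m³/s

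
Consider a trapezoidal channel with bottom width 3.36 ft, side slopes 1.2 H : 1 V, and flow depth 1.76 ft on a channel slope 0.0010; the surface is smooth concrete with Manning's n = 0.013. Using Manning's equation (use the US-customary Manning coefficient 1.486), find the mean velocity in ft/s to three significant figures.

A = (b + z·y)·y = (3.36 + 1.2×1.76)×1.76 = 9.631 ft²
P = b + 2y√(1+z²) = 3.36 + 2×1.76×√(1+1.2²) = 8.858 ft
R = A/P = 9.631/8.858 = 1.087 ft
Q = (1.486/n)·A·R^(2/3)·S^(1/2) = (1.486/0.013) × 9.631 × 1.087^(2/3) × 0.0010^(1/2) = 36.81 ft³/s
V = Q/A = 36.81/9.631 = 3.822 ft/s

3.82 ft/s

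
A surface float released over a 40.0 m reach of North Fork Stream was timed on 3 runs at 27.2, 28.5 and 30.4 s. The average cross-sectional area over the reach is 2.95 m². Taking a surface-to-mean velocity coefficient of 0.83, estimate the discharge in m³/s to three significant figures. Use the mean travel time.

3.41 m³/s

t̄ = (27.2 + 28.5 + 30.4) / 3 = 28.7 s
v_surface = L / t̄ = 40.0 / 28.7 = 1.394 m/s
v_mean = 0.83 × 1.394 = 1.157 m/s
Q = A × v_mean = 2.95 × 1.157 = 3.413 m³/s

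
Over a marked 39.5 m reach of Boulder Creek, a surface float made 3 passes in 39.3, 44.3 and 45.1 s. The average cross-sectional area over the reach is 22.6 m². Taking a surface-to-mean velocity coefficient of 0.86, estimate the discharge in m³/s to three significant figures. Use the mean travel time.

t̄ = (39.3 + 44.3 + 45.1) / 3 = 42.9 s
v_surface = L / t̄ = 39.5 / 42.9 = 0.9207 m/s
v_mean = 0.86 × 0.9207 = 0.7918 m/s
Q = A × v_mean = 22.6 × 0.7918 = 17.90 m³/s

17.9 m³/s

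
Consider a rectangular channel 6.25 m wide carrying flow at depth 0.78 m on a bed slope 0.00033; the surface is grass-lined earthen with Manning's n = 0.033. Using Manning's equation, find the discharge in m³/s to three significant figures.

1.96 m³/s

A = b·y = 6.25 × 0.78 = 4.875 m²
P = b + 2y = 6.25 + 2×0.78 = 7.810 m
R = A/P = 4.875/7.810 = 0.6242 m
Q = (1/n)·A·R^(2/3)·S^(1/2) = (1/0.033) × 4.875 × 0.6242^(2/3) × 0.00033^(1/2) = 1.960 m³/s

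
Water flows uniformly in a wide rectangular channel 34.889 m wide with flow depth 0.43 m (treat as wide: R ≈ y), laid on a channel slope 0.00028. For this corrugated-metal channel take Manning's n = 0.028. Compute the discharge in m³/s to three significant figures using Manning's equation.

5.11 m³/s

A = b·y = 34.889 × 0.43 = 15.00 m²
Wide channel: R ≈ y = 0.43 m
Q = (1/n)·A·R^(2/3)·S^(1/2) = (1/0.028) × 15.00 × 0.4300^(2/3) × 0.00028^(1/2) = 5.108 m³/s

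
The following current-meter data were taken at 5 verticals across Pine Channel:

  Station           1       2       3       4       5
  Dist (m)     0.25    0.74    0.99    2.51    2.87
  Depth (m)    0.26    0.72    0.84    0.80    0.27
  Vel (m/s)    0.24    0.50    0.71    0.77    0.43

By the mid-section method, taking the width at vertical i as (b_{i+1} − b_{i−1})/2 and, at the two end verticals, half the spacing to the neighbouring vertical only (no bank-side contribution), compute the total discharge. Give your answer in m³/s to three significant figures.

w_1 = (0.74 − 0.25)/2 = 0.245 m; q_1 = 0.24 × 0.26 × 0.245 = 0.01529 m³/s
w_2 = (0.99 − 0.25)/2 = 0.37 m; q_2 = 0.50 × 0.72 × 0.37 = 0.1332 m³/s
w_3 = (2.51 − 0.74)/2 = 0.885 m; q_3 = 0.71 × 0.84 × 0.885 = 0.5278 m³/s
w_4 = (2.87 − 0.99)/2 = 0.94 m; q_4 = 0.77 × 0.80 × 0.94 = 0.5790 m³/s
w_5 = (2.87 − 2.51)/2 = 0.18 m; q_5 = 0.43 × 0.27 × 0.18 = 0.02090 m³/s
Q = Σ qᵢ = 1.276 m³/s

1.28 m³/s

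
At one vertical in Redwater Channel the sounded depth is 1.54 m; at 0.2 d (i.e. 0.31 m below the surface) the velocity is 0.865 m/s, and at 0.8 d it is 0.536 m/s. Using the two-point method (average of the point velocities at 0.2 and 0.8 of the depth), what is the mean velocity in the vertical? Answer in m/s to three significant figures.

v̄ = (0.865 + 0.536) / 2 = 0.7005 m/s

0.701 m/s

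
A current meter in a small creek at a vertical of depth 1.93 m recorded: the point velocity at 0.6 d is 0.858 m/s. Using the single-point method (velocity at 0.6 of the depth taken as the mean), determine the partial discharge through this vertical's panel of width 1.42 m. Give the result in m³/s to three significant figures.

2.35 m³/s

v̄ = v₀.₆ = 0.858 m/s
q = v̄ × d × w = 0.8580 × 1.93 × 1.42 = 2.351 m³/s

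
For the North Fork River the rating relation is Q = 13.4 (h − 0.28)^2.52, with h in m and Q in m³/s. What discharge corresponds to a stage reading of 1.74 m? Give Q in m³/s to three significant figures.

34.8 m³/s

Q = 13.4 × (1.74 − 0.28)^2.52 = 13.4 × 1.46^2.52 = 34.78 m³/s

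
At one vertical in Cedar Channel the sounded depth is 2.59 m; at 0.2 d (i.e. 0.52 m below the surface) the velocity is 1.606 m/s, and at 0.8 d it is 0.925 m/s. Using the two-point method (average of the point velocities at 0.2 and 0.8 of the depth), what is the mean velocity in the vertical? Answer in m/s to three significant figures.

1.27 m/s

v̄ = (1.606 + 0.925) / 2 = 1.266 m/s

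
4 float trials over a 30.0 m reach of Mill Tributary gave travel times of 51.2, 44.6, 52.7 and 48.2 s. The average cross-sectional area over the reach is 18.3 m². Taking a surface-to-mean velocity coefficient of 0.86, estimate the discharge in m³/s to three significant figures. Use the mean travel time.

t̄ = (51.2 + 44.6 + 52.7 + 48.2) / 4 = 49.175 s
v_surface = L / t̄ = 30.0 / 49.175 = 0.6101 m/s
v_mean = 0.86 × 0.6101 = 0.5247 m/s
Q = A × v_mean = 18.3 × 0.5247 = 9.601 m³/s

9.60 m³/s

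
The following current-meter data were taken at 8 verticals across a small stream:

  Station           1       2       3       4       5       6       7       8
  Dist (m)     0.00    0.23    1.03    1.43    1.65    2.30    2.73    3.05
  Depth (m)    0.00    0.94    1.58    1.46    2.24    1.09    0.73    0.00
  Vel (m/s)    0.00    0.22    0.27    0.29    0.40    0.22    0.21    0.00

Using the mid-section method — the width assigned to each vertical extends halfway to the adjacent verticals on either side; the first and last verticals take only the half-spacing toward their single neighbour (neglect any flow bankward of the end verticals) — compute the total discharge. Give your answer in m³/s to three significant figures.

1.07 m³/s

w_2 = (1.03 − 0.00)/2 = 0.515 m; q_2 = 0.22 × 0.94 × 0.515 = 0.1065 m³/s
w_3 = (1.43 − 0.23)/2 = 0.6 m; q_3 = 0.27 × 1.58 × 0.6 = 0.2560 m³/s
w_4 = (1.65 − 1.03)/2 = 0.31 m; q_4 = 0.29 × 1.46 × 0.31 = 0.1313 m³/s
w_5 = (2.30 − 1.43)/2 = 0.435 m; q_5 = 0.40 × 2.24 × 0.435 = 0.3898 m³/s
w_6 = (2.73 − 1.65)/2 = 0.54 m; q_6 = 0.22 × 1.09 × 0.54 = 0.1295 m³/s
w_7 = (3.05 − 2.30)/2 = 0.375 m; q_7 = 0.21 × 0.73 × 0.375 = 0.05749 m³/s
Stations 1, 8 contribute zero (depth or velocity is 0).
Q = Σ qᵢ = 1.070 m³/s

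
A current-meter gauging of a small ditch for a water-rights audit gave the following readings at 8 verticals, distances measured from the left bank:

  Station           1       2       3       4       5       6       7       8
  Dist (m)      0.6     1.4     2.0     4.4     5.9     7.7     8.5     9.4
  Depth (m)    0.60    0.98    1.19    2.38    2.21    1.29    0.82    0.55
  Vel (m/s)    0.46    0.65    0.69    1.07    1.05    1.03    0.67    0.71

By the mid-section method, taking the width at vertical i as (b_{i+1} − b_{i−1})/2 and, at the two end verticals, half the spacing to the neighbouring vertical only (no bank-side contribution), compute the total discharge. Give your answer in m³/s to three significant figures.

w_1 = (1.4 − 0.6)/2 = 0.4 m; q_1 = 0.46 × 0.60 × 0.4 = 0.1104 m³/s
w_2 = (2.0 − 0.6)/2 = 0.7 m; q_2 = 0.65 × 0.98 × 0.7 = 0.4459 m³/s
w_3 = (4.4 − 1.4)/2 = 1.5 m; q_3 = 0.69 × 1.19 × 1.5 = 1.232 m³/s
w_4 = (5.9 − 2.0)/2 = 1.95 m; q_4 = 1.07 × 2.38 × 1.95 = 4.966 m³/s
w_5 = (7.7 − 4.4)/2 = 1.65 m; q_5 = 1.05 × 2.21 × 1.65 = 3.829 m³/s
w_6 = (8.5 − 5.9)/2 = 1.3 m; q_6 = 1.03 × 1.29 × 1.3 = 1.727 m³/s
w_7 = (9.4 − 7.7)/2 = 0.85 m; q_7 = 0.67 × 0.82 × 0.85 = 0.4670 m³/s
w_8 = (9.4 − 8.5)/2 = 0.45 m; q_8 = 0.71 × 0.55 × 0.45 = 0.1757 m³/s
Q = Σ qᵢ = 12.95 m³/s

13.0 m³/s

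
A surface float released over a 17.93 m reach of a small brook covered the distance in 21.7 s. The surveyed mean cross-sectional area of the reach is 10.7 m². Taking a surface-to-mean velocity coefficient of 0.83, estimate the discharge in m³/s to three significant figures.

v_surface = L / t̄ = 17.93 / 21.7 = 0.8263 m/s
v_mean = 0.83 × 0.8263 = 0.6858 m/s
Q = A × v_mean = 10.7 × 0.6858 = 7.338 m³/s

7.34 m³/s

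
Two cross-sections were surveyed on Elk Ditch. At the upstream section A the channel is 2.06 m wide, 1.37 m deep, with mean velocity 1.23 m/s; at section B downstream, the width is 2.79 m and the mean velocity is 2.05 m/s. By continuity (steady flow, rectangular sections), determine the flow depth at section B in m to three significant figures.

Q = A₁V₁ = (2.06×1.37) × 1.23 = 3.471 m³/s
d₂ = Q/(b₂ V₂) = 3.471/(2.79×2.05) = 0.6069 m

0.607 m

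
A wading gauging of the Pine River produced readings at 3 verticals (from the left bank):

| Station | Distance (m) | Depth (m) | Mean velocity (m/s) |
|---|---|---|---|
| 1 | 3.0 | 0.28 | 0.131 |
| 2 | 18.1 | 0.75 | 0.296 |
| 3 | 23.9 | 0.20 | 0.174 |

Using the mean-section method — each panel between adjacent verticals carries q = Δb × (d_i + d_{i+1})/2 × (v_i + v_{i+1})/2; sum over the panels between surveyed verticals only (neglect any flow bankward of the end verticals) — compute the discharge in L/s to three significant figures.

2310 L/s

Panel 1-2: Δb = 15.1 m, d̄ = (0.28+0.75)/2 = 0.515, v̄ = (0.131+0.296)/2 = 0.2135 → q = 15.1×0.515×0.2135 = 1.660 m³/s
Panel 2-3: Δb = 5.8 m, d̄ = (0.75+0.20)/2 = 0.475, v̄ = (0.296+0.174)/2 = 0.235 → q = 5.8×0.475×0.235 = 0.6474 m³/s
Q = Σ q = 2.308 m³/s
= 2.308 × 1000 = 2308 L/s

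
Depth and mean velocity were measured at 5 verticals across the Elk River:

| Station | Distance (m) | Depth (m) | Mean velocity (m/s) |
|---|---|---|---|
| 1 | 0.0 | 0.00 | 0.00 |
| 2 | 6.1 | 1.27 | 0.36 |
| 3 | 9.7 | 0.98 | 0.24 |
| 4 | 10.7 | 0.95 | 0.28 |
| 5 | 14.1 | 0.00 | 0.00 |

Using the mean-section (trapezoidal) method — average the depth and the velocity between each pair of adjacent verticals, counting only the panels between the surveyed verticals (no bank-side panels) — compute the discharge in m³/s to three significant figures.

2.39 m³/s

Panel 1-2: Δb = 6.1 m, d̄ = (0.00+1.27)/2 = 0.635, v̄ = (0.00+0.36)/2 = 0.18 → q = 6.1×0.635×0.18 = 0.6972 m³/s
Panel 2-3: Δb = 3.6 m, d̄ = (1.27+0.98)/2 = 1.125, v̄ = (0.36+0.24)/2 = 0.3 → q = 3.6×1.125×0.3 = 1.215 m³/s
Panel 3-4: Δb = 1 m, d̄ = (0.98+0.95)/2 = 0.965, v̄ = (0.24+0.28)/2 = 0.26 → q = 1×0.965×0.26 = 0.2509 m³/s
Panel 4-5: Δb = 3.4 m, d̄ = (0.95+0.00)/2 = 0.475, v̄ = (0.28+0.00)/2 = 0.14 → q = 3.4×0.475×0.14 = 0.2261 m³/s
Q = Σ q = 2.389 m³/s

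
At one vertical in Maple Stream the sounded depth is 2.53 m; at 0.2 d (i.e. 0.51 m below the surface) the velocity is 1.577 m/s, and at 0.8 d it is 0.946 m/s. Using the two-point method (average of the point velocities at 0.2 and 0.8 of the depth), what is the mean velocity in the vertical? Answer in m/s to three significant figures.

1.26 m/s

v̄ = (1.577 + 0.946) / 2 = 1.262 m/s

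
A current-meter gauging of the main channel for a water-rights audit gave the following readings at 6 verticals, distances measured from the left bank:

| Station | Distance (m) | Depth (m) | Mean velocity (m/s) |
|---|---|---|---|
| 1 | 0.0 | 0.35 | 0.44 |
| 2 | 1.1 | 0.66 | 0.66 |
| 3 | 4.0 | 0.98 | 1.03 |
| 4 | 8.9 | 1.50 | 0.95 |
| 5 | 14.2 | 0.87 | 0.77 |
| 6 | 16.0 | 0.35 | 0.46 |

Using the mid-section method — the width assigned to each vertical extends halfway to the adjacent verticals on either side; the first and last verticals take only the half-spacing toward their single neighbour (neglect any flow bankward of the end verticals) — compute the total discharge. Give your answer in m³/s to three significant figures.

w_1 = (1.1 − 0.0)/2 = 0.55 m; q_1 = 0.44 × 0.35 × 0.55 = 0.08470 m³/s
w_2 = (4.0 − 0.0)/2 = 2 m; q_2 = 0.66 × 0.66 × 2 = 0.8712 m³/s
w_3 = (8.9 − 1.1)/2 = 3.9 m; q_3 = 1.03 × 0.98 × 3.9 = 3.937 m³/s
w_4 = (14.2 − 4.0)/2 = 5.1 m; q_4 = 0.95 × 1.50 × 5.1 = 7.268 m³/s
w_5 = (16.0 − 8.9)/2 = 3.55 m; q_5 = 0.77 × 0.87 × 3.55 = 2.378 m³/s
w_6 = (16.0 − 14.2)/2 = 0.9 m; q_6 = 0.46 × 0.35 × 0.9 = 0.1449 m³/s
Q = Σ qᵢ = 14.68 m³/s

14.7 m³/s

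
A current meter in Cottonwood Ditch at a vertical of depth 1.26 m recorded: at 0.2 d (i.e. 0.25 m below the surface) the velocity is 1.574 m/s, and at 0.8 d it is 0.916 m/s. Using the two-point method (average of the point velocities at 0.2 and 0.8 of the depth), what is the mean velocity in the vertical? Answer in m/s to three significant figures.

v̄ = (1.574 + 0.916) / 2 = 1.245 m/s

1.25 m/s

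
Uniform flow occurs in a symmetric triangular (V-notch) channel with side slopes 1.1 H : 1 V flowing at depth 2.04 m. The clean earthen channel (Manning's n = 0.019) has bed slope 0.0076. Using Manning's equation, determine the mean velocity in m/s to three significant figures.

A = z·y² = 1.1×2.04² = 4.578 m²
P = 2y√(1+z²) = 2×2.04×√(1+1.1²) = 6.065 m
R = A/P = 4.578/6.065 = 0.7547 m
Q = (1/n)·A·R^(2/3)·S^(1/2) = (1/0.019) × 4.578 × 0.7547^(2/3) × 0.0076^(1/2) = 17.41 m³/s
V = Q/A = 17.41/4.578 = 3.804 m/s

3.80 m/s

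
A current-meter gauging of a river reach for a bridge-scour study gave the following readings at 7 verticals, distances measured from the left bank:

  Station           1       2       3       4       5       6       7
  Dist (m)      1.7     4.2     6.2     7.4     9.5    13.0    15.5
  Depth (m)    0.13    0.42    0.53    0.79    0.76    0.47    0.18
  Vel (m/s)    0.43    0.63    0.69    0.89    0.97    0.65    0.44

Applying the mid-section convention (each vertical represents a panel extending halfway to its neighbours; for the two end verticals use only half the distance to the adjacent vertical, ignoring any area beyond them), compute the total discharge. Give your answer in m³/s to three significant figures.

5.49 m³/s

w_1 = (4.2 − 1.7)/2 = 1.25 m; q_1 = 0.43 × 0.13 × 1.25 = 0.06988 m³/s
w_2 = (6.2 − 1.7)/2 = 2.25 m; q_2 = 0.63 × 0.42 × 2.25 = 0.5954 m³/s
w_3 = (7.4 − 4.2)/2 = 1.6 m; q_3 = 0.69 × 0.53 × 1.6 = 0.5851 m³/s
w_4 = (9.5 − 6.2)/2 = 1.65 m; q_4 = 0.89 × 0.79 × 1.65 = 1.160 m³/s
w_5 = (13.0 − 7.4)/2 = 2.8 m; q_5 = 0.97 × 0.76 × 2.8 = 2.064 m³/s
w_6 = (15.5 − 9.5)/2 = 3 m; q_6 = 0.65 × 0.47 × 3 = 0.9165 m³/s
w_7 = (15.5 − 13.0)/2 = 1.25 m; q_7 = 0.44 × 0.18 × 1.25 = 0.09900 m³/s
Q = Σ qᵢ = 5.490 m³/s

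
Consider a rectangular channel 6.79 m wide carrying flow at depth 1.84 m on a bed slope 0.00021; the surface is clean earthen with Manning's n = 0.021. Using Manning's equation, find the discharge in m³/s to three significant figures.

A = b·y = 6.79 × 1.84 = 12.49 m²
P = b + 2y = 6.79 + 2×1.84 = 10.47 m
R = A/P = 12.49/10.47 = 1.193 m
Q = (1/n)·A·R^(2/3)·S^(1/2) = (1/0.021) × 12.49 × 1.193^(2/3) × 0.00021^(1/2) = 9.699 m³/s

9.70 m³/s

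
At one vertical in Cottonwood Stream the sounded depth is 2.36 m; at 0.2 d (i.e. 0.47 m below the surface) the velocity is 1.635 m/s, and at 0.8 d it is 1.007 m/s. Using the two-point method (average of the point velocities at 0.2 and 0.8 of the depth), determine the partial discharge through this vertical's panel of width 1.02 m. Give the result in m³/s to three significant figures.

3.18 m³/s

v̄ = (1.635 + 1.007) / 2 = 1.321 m/s
q = v̄ × d × w = 1.321 × 2.36 × 1.02 = 3.180 m³/s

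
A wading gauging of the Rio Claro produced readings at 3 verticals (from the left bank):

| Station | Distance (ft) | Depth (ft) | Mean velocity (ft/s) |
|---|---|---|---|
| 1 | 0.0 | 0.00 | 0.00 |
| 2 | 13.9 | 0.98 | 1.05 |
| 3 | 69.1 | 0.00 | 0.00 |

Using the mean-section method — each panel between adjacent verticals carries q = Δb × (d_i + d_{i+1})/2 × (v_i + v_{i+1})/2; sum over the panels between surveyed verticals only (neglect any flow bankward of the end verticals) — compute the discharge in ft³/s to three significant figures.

17.8 ft³/s

Panel 1-2: Δb = 13.9 ft, d̄ = (0.00+0.98)/2 = 0.49, v̄ = (0.00+1.05)/2 = 0.525 → q = 13.9×0.49×0.525 = 3.576 ft³/s
Panel 2-3: Δb = 55.2 ft, d̄ = (0.98+0.00)/2 = 0.49, v̄ = (1.05+0.00)/2 = 0.525 → q = 55.2×0.49×0.525 = 14.20 ft³/s
Q = Σ q = 17.78 ft³/s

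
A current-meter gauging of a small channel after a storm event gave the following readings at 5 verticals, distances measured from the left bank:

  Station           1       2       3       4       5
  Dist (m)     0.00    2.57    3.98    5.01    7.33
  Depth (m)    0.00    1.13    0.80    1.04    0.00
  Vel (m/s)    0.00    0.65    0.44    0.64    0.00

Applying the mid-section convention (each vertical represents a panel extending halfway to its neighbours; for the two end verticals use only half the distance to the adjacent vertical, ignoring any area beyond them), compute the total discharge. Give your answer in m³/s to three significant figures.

w_2 = (3.98 − 0.00)/2 = 1.99 m; q_2 = 0.65 × 1.13 × 1.99 = 1.462 m³/s
w_3 = (5.01 − 2.57)/2 = 1.22 m; q_3 = 0.44 × 0.80 × 1.22 = 0.4294 m³/s
w_4 = (7.33 − 3.98)/2 = 1.675 m; q_4 = 0.64 × 1.04 × 1.675 = 1.115 m³/s
Stations 1, 5 contribute zero (depth or velocity is 0).
Q = Σ qᵢ = 3.006 m³/s

3.01 m³/s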